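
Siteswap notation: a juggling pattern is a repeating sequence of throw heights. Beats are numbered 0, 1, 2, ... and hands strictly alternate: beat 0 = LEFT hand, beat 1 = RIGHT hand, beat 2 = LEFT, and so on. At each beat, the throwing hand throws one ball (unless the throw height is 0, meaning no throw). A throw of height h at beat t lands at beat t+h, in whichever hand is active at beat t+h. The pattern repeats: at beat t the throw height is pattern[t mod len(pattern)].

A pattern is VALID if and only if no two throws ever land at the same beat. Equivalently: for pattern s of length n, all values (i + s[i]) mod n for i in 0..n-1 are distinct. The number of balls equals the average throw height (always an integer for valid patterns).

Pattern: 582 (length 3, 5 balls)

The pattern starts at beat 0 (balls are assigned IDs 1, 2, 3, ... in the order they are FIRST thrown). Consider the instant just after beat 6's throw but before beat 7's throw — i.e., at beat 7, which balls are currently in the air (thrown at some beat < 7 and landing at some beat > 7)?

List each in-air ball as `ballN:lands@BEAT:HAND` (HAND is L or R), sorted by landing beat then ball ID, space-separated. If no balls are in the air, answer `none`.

Beat 0 (L): throw ball1 h=5 -> lands@5:R; in-air after throw: [b1@5:R]
Beat 1 (R): throw ball2 h=8 -> lands@9:R; in-air after throw: [b1@5:R b2@9:R]
Beat 2 (L): throw ball3 h=2 -> lands@4:L; in-air after throw: [b3@4:L b1@5:R b2@9:R]
Beat 3 (R): throw ball4 h=5 -> lands@8:L; in-air after throw: [b3@4:L b1@5:R b4@8:L b2@9:R]
Beat 4 (L): throw ball3 h=8 -> lands@12:L; in-air after throw: [b1@5:R b4@8:L b2@9:R b3@12:L]
Beat 5 (R): throw ball1 h=2 -> lands@7:R; in-air after throw: [b1@7:R b4@8:L b2@9:R b3@12:L]
Beat 6 (L): throw ball5 h=5 -> lands@11:R; in-air after throw: [b1@7:R b4@8:L b2@9:R b5@11:R b3@12:L]
Beat 7 (R): throw ball1 h=8 -> lands@15:R; in-air after throw: [b4@8:L b2@9:R b5@11:R b3@12:L b1@15:R]

Answer: ball4:lands@8:L ball2:lands@9:R ball5:lands@11:R ball3:lands@12:L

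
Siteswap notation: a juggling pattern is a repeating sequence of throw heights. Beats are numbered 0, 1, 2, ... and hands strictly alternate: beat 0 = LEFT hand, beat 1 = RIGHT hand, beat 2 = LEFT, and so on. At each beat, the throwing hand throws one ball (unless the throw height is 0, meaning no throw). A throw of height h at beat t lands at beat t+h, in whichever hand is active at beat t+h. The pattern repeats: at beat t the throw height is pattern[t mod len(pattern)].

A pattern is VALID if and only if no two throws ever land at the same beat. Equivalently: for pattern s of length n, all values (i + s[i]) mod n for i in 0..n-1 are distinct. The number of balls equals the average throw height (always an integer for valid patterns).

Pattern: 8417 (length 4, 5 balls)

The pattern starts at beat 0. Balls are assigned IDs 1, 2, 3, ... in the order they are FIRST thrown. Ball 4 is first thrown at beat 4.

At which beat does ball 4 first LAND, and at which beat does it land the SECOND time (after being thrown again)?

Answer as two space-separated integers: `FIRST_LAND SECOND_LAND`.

Answer: 12 20

Derivation:
Beat 0 (L): throw ball1 h=8 -> lands@8:L; in-air after throw: [b1@8:L]
Beat 1 (R): throw ball2 h=4 -> lands@5:R; in-air after throw: [b2@5:R b1@8:L]
Beat 2 (L): throw ball3 h=1 -> lands@3:R; in-air after throw: [b3@3:R b2@5:R b1@8:L]
Beat 3 (R): throw ball3 h=7 -> lands@10:L; in-air after throw: [b2@5:R b1@8:L b3@10:L]
Beat 4 (L): throw ball4 h=8 -> lands@12:L; in-air after throw: [b2@5:R b1@8:L b3@10:L b4@12:L]
Beat 5 (R): throw ball2 h=4 -> lands@9:R; in-air after throw: [b1@8:L b2@9:R b3@10:L b4@12:L]
Beat 6 (L): throw ball5 h=1 -> lands@7:R; in-air after throw: [b5@7:R b1@8:L b2@9:R b3@10:L b4@12:L]
Beat 7 (R): throw ball5 h=7 -> lands@14:L; in-air after throw: [b1@8:L b2@9:R b3@10:L b4@12:L b5@14:L]
Beat 8 (L): throw ball1 h=8 -> lands@16:L; in-air after throw: [b2@9:R b3@10:L b4@12:L b5@14:L b1@16:L]
Beat 9 (R): throw ball2 h=4 -> lands@13:R; in-air after throw: [b3@10:L b4@12:L b2@13:R b5@14:L b1@16:L]
Beat 10 (L): throw ball3 h=1 -> lands@11:R; in-air after throw: [b3@11:R b4@12:L b2@13:R b5@14:L b1@16:L]
Beat 11 (R): throw ball3 h=7 -> lands@18:L; in-air after throw: [b4@12:L b2@13:R b5@14:L b1@16:L b3@18:L]
Beat 12 (L): throw ball4 h=8 -> lands@20:L; in-air after throw: [b2@13:R b5@14:L b1@16:L b3@18:L b4@20:L]
Beat 13 (R): throw ball2 h=4 -> lands@17:R; in-air after throw: [b5@14:L b1@16:L b2@17:R b3@18:L b4@20:L]
Beat 14 (L): throw ball5 h=1 -> lands@15:R; in-air after throw: [b5@15:R b1@16:L b2@17:R b3@18:L b4@20:L]
Beat 15 (R): throw ball5 h=7 -> lands@22:L; in-air after throw: [b1@16:L b2@17:R b3@18:L b4@20:L b5@22:L]
Beat 16 (L): throw ball1 h=8 -> lands@24:L; in-air after throw: [b2@17:R b3@18:L b4@20:L b5@22:L b1@24:L]
Beat 17 (R): throw ball2 h=4 -> lands@21:R; in-air after throw: [b3@18:L b4@20:L b2@21:R b5@22:L b1@24:L]
Beat 18 (L): throw ball3 h=1 -> lands@19:R; in-air after throw: [b3@19:R b4@20:L b2@21:R b5@22:L b1@24:L]
Beat 19 (R): throw ball3 h=7 -> lands@26:L; in-air after throw: [b4@20:L b2@21:R b5@22:L b1@24:L b3@26:L]
Beat 20 (L): throw ball4 h=8 -> lands@28:L; in-air after throw: [b2@21:R b5@22:L b1@24:L b3@26:L b4@28:L]
Ball 4: thrown@4 h=8 -> first land @12; rethrown@12 h=8 -> second land @20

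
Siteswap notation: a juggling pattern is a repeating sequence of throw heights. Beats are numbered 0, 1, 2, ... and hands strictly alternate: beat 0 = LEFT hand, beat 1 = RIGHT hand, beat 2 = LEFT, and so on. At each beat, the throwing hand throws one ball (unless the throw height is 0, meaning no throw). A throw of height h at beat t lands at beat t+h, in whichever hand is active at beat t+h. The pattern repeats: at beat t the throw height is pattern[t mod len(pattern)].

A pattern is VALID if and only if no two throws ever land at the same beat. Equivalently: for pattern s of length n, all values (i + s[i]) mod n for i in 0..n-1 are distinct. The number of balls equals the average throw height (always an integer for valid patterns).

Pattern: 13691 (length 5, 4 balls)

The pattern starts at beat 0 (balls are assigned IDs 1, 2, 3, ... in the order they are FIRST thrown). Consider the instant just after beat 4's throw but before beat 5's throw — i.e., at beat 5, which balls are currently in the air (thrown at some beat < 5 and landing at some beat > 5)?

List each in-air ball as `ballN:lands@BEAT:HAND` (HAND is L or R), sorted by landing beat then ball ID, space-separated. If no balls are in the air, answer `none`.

Beat 0 (L): throw ball1 h=1 -> lands@1:R; in-air after throw: [b1@1:R]
Beat 1 (R): throw ball1 h=3 -> lands@4:L; in-air after throw: [b1@4:L]
Beat 2 (L): throw ball2 h=6 -> lands@8:L; in-air after throw: [b1@4:L b2@8:L]
Beat 3 (R): throw ball3 h=9 -> lands@12:L; in-air after throw: [b1@4:L b2@8:L b3@12:L]
Beat 4 (L): throw ball1 h=1 -> lands@5:R; in-air after throw: [b1@5:R b2@8:L b3@12:L]
Beat 5 (R): throw ball1 h=1 -> lands@6:L; in-air after throw: [b1@6:L b2@8:L b3@12:L]

Answer: ball2:lands@8:L ball3:lands@12:L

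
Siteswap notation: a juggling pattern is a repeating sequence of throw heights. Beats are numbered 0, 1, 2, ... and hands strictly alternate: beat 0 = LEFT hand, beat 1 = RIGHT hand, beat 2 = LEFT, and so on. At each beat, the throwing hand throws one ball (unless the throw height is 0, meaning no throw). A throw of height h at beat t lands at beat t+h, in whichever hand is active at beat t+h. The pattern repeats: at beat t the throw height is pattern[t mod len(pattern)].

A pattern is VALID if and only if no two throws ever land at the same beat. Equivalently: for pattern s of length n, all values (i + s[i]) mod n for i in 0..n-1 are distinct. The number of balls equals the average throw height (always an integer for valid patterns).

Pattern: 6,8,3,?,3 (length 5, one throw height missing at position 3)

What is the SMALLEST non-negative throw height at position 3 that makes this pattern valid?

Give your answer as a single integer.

Answer: 0

Derivation:
i=0: (0 + 6) mod 5 = 1
i=1: (1 + 8) mod 5 = 4
i=2: (2 + 3) mod 5 = 0
i=3: s[i]=? (unknown)
i=4: (4 + 3) mod 5 = 2
Known residues: [0, 1, 2, 4]; need a permutation of 0..4, so missing residue r = 3
Need (3 + s) mod 5 = 3; smallest s = (3 - 3) mod 5 = 0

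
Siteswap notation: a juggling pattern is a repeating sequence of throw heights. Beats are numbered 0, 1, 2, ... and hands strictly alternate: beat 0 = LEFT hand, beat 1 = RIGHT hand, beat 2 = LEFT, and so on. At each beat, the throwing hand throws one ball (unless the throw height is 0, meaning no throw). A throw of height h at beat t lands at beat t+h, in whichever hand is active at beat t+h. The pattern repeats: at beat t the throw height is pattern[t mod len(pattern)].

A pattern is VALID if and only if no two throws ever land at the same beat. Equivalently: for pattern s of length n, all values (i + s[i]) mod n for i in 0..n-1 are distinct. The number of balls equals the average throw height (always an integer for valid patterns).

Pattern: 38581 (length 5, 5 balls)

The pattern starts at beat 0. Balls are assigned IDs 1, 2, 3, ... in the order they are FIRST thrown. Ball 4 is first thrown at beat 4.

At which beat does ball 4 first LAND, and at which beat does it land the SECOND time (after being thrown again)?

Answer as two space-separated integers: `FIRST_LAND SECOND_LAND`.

Beat 0 (L): throw ball1 h=3 -> lands@3:R; in-air after throw: [b1@3:R]
Beat 1 (R): throw ball2 h=8 -> lands@9:R; in-air after throw: [b1@3:R b2@9:R]
Beat 2 (L): throw ball3 h=5 -> lands@7:R; in-air after throw: [b1@3:R b3@7:R b2@9:R]
Beat 3 (R): throw ball1 h=8 -> lands@11:R; in-air after throw: [b3@7:R b2@9:R b1@11:R]
Beat 4 (L): throw ball4 h=1 -> lands@5:R; in-air after throw: [b4@5:R b3@7:R b2@9:R b1@11:R]
Beat 5 (R): throw ball4 h=3 -> lands@8:L; in-air after throw: [b3@7:R b4@8:L b2@9:R b1@11:R]
Beat 6 (L): throw ball5 h=8 -> lands@14:L; in-air after throw: [b3@7:R b4@8:L b2@9:R b1@11:R b5@14:L]
Beat 7 (R): throw ball3 h=5 -> lands@12:L; in-air after throw: [b4@8:L b2@9:R b1@11:R b3@12:L b5@14:L]
Beat 8 (L): throw ball4 h=8 -> lands@16:L; in-air after throw: [b2@9:R b1@11:R b3@12:L b5@14:L b4@16:L]
Ball 4: thrown@4 h=1 -> first land @5; rethrown@5 h=3 -> second land @8

Answer: 5 8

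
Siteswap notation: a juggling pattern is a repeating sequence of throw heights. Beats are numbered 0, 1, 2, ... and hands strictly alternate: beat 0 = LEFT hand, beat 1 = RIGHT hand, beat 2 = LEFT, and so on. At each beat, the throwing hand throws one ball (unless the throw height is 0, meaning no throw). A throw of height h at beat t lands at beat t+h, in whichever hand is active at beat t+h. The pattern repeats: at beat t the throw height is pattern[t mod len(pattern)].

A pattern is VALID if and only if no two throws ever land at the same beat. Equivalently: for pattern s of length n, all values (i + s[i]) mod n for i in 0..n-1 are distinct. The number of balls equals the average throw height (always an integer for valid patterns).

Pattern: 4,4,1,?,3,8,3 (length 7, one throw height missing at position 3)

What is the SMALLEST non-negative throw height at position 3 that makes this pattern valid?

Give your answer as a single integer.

i=0: (0 + 4) mod 7 = 4
i=1: (1 + 4) mod 7 = 5
i=2: (2 + 1) mod 7 = 3
i=3: s[i]=? (unknown)
i=4: (4 + 3) mod 7 = 0
i=5: (5 + 8) mod 7 = 6
i=6: (6 + 3) mod 7 = 2
Known residues: [0, 2, 3, 4, 5, 6]; need a permutation of 0..6, so missing residue r = 1
Need (3 + s) mod 7 = 1; smallest s = (1 - 3) mod 7 = 5

Answer: 5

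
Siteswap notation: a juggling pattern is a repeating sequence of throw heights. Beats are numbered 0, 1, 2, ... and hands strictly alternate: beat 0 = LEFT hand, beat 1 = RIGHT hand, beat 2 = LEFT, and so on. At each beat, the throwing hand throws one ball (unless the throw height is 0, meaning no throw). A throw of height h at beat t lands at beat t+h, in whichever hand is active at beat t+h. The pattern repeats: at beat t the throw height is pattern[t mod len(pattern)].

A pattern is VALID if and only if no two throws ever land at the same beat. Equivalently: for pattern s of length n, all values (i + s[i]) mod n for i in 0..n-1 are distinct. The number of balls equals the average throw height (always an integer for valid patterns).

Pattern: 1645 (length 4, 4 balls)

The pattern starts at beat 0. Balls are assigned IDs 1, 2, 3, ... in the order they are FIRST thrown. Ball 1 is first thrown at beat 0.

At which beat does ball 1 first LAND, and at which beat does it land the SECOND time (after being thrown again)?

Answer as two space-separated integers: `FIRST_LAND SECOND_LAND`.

Answer: 1 7

Derivation:
Beat 0 (L): throw ball1 h=1 -> lands@1:R; in-air after throw: [b1@1:R]
Beat 1 (R): throw ball1 h=6 -> lands@7:R; in-air after throw: [b1@7:R]
Beat 2 (L): throw ball2 h=4 -> lands@6:L; in-air after throw: [b2@6:L b1@7:R]
Beat 3 (R): throw ball3 h=5 -> lands@8:L; in-air after throw: [b2@6:L b1@7:R b3@8:L]
Beat 4 (L): throw ball4 h=1 -> lands@5:R; in-air after throw: [b4@5:R b2@6:L b1@7:R b3@8:L]
Beat 5 (R): throw ball4 h=6 -> lands@11:R; in-air after throw: [b2@6:L b1@7:R b3@8:L b4@11:R]
Beat 6 (L): throw ball2 h=4 -> lands@10:L; in-air after throw: [b1@7:R b3@8:L b2@10:L b4@11:R]
Beat 7 (R): throw ball1 h=5 -> lands@12:L; in-air after throw: [b3@8:L b2@10:L b4@11:R b1@12:L]
Ball 1: thrown@0 h=1 -> first land @1; rethrown@1 h=6 -> second land @7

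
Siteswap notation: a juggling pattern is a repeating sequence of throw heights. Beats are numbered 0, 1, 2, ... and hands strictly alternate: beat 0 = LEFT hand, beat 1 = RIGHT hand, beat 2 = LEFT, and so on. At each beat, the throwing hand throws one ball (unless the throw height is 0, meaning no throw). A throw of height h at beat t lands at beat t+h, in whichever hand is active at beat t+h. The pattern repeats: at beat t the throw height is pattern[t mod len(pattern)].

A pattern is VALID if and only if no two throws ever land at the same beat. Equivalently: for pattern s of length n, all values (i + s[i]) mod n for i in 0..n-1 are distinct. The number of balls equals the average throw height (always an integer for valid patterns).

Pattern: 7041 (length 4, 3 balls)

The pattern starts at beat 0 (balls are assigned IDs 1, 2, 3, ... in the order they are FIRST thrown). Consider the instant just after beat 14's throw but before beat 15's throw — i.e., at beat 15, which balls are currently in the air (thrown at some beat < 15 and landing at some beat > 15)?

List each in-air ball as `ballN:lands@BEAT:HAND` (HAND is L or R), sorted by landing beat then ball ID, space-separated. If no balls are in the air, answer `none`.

Beat 0 (L): throw ball1 h=7 -> lands@7:R; in-air after throw: [b1@7:R]
Beat 2 (L): throw ball2 h=4 -> lands@6:L; in-air after throw: [b2@6:L b1@7:R]
Beat 3 (R): throw ball3 h=1 -> lands@4:L; in-air after throw: [b3@4:L b2@6:L b1@7:R]
Beat 4 (L): throw ball3 h=7 -> lands@11:R; in-air after throw: [b2@6:L b1@7:R b3@11:R]
Beat 6 (L): throw ball2 h=4 -> lands@10:L; in-air after throw: [b1@7:R b2@10:L b3@11:R]
Beat 7 (R): throw ball1 h=1 -> lands@8:L; in-air after throw: [b1@8:L b2@10:L b3@11:R]
Beat 8 (L): throw ball1 h=7 -> lands@15:R; in-air after throw: [b2@10:L b3@11:R b1@15:R]
Beat 10 (L): throw ball2 h=4 -> lands@14:L; in-air after throw: [b3@11:R b2@14:L b1@15:R]
Beat 11 (R): throw ball3 h=1 -> lands@12:L; in-air after throw: [b3@12:L b2@14:L b1@15:R]
Beat 12 (L): throw ball3 h=7 -> lands@19:R; in-air after throw: [b2@14:L b1@15:R b3@19:R]
Beat 14 (L): throw ball2 h=4 -> lands@18:L; in-air after throw: [b1@15:R b2@18:L b3@19:R]
Beat 15 (R): throw ball1 h=1 -> lands@16:L; in-air after throw: [b1@16:L b2@18:L b3@19:R]

Answer: ball2:lands@18:L ball3:lands@19:R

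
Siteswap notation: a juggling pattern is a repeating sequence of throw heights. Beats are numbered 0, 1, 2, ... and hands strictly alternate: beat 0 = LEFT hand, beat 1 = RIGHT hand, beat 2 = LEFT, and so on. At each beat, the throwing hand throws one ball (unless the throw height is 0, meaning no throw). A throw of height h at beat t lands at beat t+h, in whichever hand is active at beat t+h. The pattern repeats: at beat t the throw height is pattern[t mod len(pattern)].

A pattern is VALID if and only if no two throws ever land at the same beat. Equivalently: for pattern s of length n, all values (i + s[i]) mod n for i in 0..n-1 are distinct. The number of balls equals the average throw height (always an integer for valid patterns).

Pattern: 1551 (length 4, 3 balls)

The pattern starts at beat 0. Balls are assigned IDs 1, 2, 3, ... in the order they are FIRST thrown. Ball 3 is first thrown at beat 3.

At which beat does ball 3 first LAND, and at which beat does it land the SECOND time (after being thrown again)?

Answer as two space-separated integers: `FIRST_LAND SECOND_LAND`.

Beat 0 (L): throw ball1 h=1 -> lands@1:R; in-air after throw: [b1@1:R]
Beat 1 (R): throw ball1 h=5 -> lands@6:L; in-air after throw: [b1@6:L]
Beat 2 (L): throw ball2 h=5 -> lands@7:R; in-air after throw: [b1@6:L b2@7:R]
Beat 3 (R): throw ball3 h=1 -> lands@4:L; in-air after throw: [b3@4:L b1@6:L b2@7:R]
Beat 4 (L): throw ball3 h=1 -> lands@5:R; in-air after throw: [b3@5:R b1@6:L b2@7:R]
Beat 5 (R): throw ball3 h=5 -> lands@10:L; in-air after throw: [b1@6:L b2@7:R b3@10:L]
Ball 3: thrown@3 h=1 -> first land @4; rethrown@4 h=1 -> second land @5

Answer: 4 5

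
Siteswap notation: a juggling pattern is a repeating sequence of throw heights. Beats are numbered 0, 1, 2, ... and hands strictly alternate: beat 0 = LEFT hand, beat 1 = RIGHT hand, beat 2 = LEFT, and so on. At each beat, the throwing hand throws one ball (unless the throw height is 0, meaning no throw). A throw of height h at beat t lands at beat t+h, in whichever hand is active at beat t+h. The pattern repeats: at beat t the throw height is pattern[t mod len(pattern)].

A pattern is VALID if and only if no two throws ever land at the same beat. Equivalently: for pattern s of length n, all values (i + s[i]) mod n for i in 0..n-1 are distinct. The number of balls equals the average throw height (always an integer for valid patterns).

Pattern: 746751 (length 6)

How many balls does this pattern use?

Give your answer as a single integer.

Answer: 5

Derivation:
Pattern = [7, 4, 6, 7, 5, 1], length n = 6
  position 0: throw height = 7, running sum = 7
  position 1: throw height = 4, running sum = 11
  position 2: throw height = 6, running sum = 17
  position 3: throw height = 7, running sum = 24
  position 4: throw height = 5, running sum = 29
  position 5: throw height = 1, running sum = 30
Total sum = 30; balls = sum / n = 30 / 6 = 5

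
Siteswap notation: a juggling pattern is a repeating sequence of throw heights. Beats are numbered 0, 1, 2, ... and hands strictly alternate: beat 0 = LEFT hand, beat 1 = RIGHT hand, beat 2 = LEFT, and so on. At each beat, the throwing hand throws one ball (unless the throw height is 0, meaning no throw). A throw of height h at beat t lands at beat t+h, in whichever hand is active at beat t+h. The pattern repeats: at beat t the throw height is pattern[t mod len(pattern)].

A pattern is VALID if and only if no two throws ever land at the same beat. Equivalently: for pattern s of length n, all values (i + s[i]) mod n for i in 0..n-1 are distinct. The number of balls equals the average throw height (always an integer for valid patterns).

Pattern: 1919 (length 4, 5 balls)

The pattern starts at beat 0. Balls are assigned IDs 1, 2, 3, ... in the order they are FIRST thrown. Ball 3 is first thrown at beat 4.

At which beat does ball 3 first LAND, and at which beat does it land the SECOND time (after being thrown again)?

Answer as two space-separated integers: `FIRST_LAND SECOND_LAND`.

Beat 0 (L): throw ball1 h=1 -> lands@1:R; in-air after throw: [b1@1:R]
Beat 1 (R): throw ball1 h=9 -> lands@10:L; in-air after throw: [b1@10:L]
Beat 2 (L): throw ball2 h=1 -> lands@3:R; in-air after throw: [b2@3:R b1@10:L]
Beat 3 (R): throw ball2 h=9 -> lands@12:L; in-air after throw: [b1@10:L b2@12:L]
Beat 4 (L): throw ball3 h=1 -> lands@5:R; in-air after throw: [b3@5:R b1@10:L b2@12:L]
Beat 5 (R): throw ball3 h=9 -> lands@14:L; in-air after throw: [b1@10:L b2@12:L b3@14:L]
Beat 6 (L): throw ball4 h=1 -> lands@7:R; in-air after throw: [b4@7:R b1@10:L b2@12:L b3@14:L]
Beat 7 (R): throw ball4 h=9 -> lands@16:L; in-air after throw: [b1@10:L b2@12:L b3@14:L b4@16:L]
Beat 8 (L): throw ball5 h=1 -> lands@9:R; in-air after throw: [b5@9:R b1@10:L b2@12:L b3@14:L b4@16:L]
Beat 9 (R): throw ball5 h=9 -> lands@18:L; in-air after throw: [b1@10:L b2@12:L b3@14:L b4@16:L b5@18:L]
Beat 10 (L): throw ball1 h=1 -> lands@11:R; in-air after throw: [b1@11:R b2@12:L b3@14:L b4@16:L b5@18:L]
Beat 11 (R): throw ball1 h=9 -> lands@20:L; in-air after throw: [b2@12:L b3@14:L b4@16:L b5@18:L b1@20:L]
Beat 12 (L): throw ball2 h=1 -> lands@13:R; in-air after throw: [b2@13:R b3@14:L b4@16:L b5@18:L b1@20:L]
Beat 13 (R): throw ball2 h=9 -> lands@22:L; in-air after throw: [b3@14:L b4@16:L b5@18:L b1@20:L b2@22:L]
Beat 14 (L): throw ball3 h=1 -> lands@15:R; in-air after throw: [b3@15:R b4@16:L b5@18:L b1@20:L b2@22:L]
Ball 3: thrown@4 h=1 -> first land @5; rethrown@5 h=9 -> second land @14

Answer: 5 14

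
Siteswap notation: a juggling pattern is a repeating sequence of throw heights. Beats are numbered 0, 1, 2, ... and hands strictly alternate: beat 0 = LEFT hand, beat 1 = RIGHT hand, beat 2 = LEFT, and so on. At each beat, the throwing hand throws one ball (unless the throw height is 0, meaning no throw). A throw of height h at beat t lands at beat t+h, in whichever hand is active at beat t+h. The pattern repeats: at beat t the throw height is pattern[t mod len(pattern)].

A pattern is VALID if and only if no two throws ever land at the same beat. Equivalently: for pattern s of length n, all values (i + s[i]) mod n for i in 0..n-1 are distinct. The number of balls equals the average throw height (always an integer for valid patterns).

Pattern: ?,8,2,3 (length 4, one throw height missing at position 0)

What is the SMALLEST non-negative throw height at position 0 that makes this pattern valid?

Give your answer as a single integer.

i=0: s[i]=? (unknown)
i=1: (1 + 8) mod 4 = 1
i=2: (2 + 2) mod 4 = 0
i=3: (3 + 3) mod 4 = 2
Known residues: [0, 1, 2]; need a permutation of 0..3, so missing residue r = 3
Need (0 + s) mod 4 = 3; smallest s = (3 - 0) mod 4 = 3

Answer: 3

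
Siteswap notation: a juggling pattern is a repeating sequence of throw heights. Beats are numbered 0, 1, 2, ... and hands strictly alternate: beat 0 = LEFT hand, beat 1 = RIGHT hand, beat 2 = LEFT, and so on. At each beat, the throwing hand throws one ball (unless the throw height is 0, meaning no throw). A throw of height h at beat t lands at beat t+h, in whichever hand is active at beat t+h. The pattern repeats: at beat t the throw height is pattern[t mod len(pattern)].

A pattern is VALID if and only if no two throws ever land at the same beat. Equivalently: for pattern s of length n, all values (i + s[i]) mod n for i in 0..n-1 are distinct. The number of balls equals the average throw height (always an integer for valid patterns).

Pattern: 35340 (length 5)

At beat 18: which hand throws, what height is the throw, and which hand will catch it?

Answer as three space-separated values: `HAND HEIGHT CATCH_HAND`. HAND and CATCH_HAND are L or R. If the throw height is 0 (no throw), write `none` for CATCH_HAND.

Answer: L 4 L

Derivation:
Beat 18: 18 mod 2 = 0, so hand = L
Throw height = pattern[18 mod 5] = pattern[3] = 4
Lands at beat 18+4=22, 22 mod 2 = 0, so catch hand = L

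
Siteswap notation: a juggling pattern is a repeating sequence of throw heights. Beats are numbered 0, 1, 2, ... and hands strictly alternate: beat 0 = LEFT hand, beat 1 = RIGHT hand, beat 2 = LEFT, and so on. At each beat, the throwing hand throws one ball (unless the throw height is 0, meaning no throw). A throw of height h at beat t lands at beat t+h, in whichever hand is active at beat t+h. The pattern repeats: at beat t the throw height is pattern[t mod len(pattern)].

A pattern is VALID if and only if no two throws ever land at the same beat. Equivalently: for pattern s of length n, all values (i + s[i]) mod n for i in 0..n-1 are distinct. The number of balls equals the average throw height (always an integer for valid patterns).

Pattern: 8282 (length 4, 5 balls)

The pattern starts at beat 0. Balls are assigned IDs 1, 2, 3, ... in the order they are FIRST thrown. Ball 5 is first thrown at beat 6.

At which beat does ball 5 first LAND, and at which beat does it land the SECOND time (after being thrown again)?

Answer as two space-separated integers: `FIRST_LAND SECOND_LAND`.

Beat 0 (L): throw ball1 h=8 -> lands@8:L; in-air after throw: [b1@8:L]
Beat 1 (R): throw ball2 h=2 -> lands@3:R; in-air after throw: [b2@3:R b1@8:L]
Beat 2 (L): throw ball3 h=8 -> lands@10:L; in-air after throw: [b2@3:R b1@8:L b3@10:L]
Beat 3 (R): throw ball2 h=2 -> lands@5:R; in-air after throw: [b2@5:R b1@8:L b3@10:L]
Beat 4 (L): throw ball4 h=8 -> lands@12:L; in-air after throw: [b2@5:R b1@8:L b3@10:L b4@12:L]
Beat 5 (R): throw ball2 h=2 -> lands@7:R; in-air after throw: [b2@7:R b1@8:L b3@10:L b4@12:L]
Beat 6 (L): throw ball5 h=8 -> lands@14:L; in-air after throw: [b2@7:R b1@8:L b3@10:L b4@12:L b5@14:L]
Beat 7 (R): throw ball2 h=2 -> lands@9:R; in-air after throw: [b1@8:L b2@9:R b3@10:L b4@12:L b5@14:L]
Beat 8 (L): throw ball1 h=8 -> lands@16:L; in-air after throw: [b2@9:R b3@10:L b4@12:L b5@14:L b1@16:L]
Beat 9 (R): throw ball2 h=2 -> lands@11:R; in-air after throw: [b3@10:L b2@11:R b4@12:L b5@14:L b1@16:L]
Beat 10 (L): throw ball3 h=8 -> lands@18:L; in-air after throw: [b2@11:R b4@12:L b5@14:L b1@16:L b3@18:L]
Beat 11 (R): throw ball2 h=2 -> lands@13:R; in-air after throw: [b4@12:L b2@13:R b5@14:L b1@16:L b3@18:L]
Beat 12 (L): throw ball4 h=8 -> lands@20:L; in-air after throw: [b2@13:R b5@14:L b1@16:L b3@18:L b4@20:L]
Beat 13 (R): throw ball2 h=2 -> lands@15:R; in-air after throw: [b5@14:L b2@15:R b1@16:L b3@18:L b4@20:L]
Beat 14 (L): throw ball5 h=8 -> lands@22:L; in-air after throw: [b2@15:R b1@16:L b3@18:L b4@20:L b5@22:L]
Beat 15 (R): throw ball2 h=2 -> lands@17:R; in-air after throw: [b1@16:L b2@17:R b3@18:L b4@20:L b5@22:L]
Ball 5: thrown@6 h=8 -> first land @14; rethrown@14 h=8 -> second land @22

Answer: 14 22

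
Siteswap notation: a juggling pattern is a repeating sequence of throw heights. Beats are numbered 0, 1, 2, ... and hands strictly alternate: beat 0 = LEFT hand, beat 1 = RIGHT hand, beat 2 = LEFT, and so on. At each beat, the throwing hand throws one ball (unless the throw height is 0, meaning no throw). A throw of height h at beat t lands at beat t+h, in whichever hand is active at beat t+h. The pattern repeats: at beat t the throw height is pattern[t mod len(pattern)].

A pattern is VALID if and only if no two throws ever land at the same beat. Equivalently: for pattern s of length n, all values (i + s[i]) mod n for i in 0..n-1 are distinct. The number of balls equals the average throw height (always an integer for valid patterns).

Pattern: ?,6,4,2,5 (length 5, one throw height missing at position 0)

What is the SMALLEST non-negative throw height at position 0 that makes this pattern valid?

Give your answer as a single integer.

Answer: 3

Derivation:
i=0: s[i]=? (unknown)
i=1: (1 + 6) mod 5 = 2
i=2: (2 + 4) mod 5 = 1
i=3: (3 + 2) mod 5 = 0
i=4: (4 + 5) mod 5 = 4
Known residues: [0, 1, 2, 4]; need a permutation of 0..4, so missing residue r = 3
Need (0 + s) mod 5 = 3; smallest s = (3 - 0) mod 5 = 3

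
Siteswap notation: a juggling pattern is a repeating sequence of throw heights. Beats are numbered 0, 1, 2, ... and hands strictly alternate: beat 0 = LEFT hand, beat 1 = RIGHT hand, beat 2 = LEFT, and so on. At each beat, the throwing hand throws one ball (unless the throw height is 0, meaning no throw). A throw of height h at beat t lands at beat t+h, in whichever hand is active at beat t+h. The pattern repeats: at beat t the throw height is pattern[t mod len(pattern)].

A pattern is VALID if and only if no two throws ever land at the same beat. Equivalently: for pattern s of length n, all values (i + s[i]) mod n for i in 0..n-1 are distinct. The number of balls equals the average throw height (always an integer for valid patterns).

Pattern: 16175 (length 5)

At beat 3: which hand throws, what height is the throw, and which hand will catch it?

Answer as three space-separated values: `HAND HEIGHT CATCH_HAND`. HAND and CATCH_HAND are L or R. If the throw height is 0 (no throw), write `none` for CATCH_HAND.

Beat 3: 3 mod 2 = 1, so hand = R
Throw height = pattern[3 mod 5] = pattern[3] = 7
Lands at beat 3+7=10, 10 mod 2 = 0, so catch hand = L

Answer: R 7 L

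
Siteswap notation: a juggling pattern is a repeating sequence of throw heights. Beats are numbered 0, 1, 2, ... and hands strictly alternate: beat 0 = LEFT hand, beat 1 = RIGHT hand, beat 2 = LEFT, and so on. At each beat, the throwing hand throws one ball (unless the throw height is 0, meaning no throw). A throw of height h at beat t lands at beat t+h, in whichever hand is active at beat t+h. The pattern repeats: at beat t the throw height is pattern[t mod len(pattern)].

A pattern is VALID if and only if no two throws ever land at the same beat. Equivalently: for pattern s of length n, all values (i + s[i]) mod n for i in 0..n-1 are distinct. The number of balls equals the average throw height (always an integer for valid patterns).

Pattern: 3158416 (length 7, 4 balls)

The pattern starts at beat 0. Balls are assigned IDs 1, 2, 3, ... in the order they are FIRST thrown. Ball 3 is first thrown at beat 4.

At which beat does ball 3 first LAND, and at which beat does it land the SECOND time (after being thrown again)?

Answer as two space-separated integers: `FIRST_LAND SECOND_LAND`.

Beat 0 (L): throw ball1 h=3 -> lands@3:R; in-air after throw: [b1@3:R]
Beat 1 (R): throw ball2 h=1 -> lands@2:L; in-air after throw: [b2@2:L b1@3:R]
Beat 2 (L): throw ball2 h=5 -> lands@7:R; in-air after throw: [b1@3:R b2@7:R]
Beat 3 (R): throw ball1 h=8 -> lands@11:R; in-air after throw: [b2@7:R b1@11:R]
Beat 4 (L): throw ball3 h=4 -> lands@8:L; in-air after throw: [b2@7:R b3@8:L b1@11:R]
Beat 5 (R): throw ball4 h=1 -> lands@6:L; in-air after throw: [b4@6:L b2@7:R b3@8:L b1@11:R]
Beat 6 (L): throw ball4 h=6 -> lands@12:L; in-air after throw: [b2@7:R b3@8:L b1@11:R b4@12:L]
Beat 7 (R): throw ball2 h=3 -> lands@10:L; in-air after throw: [b3@8:L b2@10:L b1@11:R b4@12:L]
Beat 8 (L): throw ball3 h=1 -> lands@9:R; in-air after throw: [b3@9:R b2@10:L b1@11:R b4@12:L]
Beat 9 (R): throw ball3 h=5 -> lands@14:L; in-air after throw: [b2@10:L b1@11:R b4@12:L b3@14:L]
Ball 3: thrown@4 h=4 -> first land @8; rethrown@8 h=1 -> second land @9

Answer: 8 9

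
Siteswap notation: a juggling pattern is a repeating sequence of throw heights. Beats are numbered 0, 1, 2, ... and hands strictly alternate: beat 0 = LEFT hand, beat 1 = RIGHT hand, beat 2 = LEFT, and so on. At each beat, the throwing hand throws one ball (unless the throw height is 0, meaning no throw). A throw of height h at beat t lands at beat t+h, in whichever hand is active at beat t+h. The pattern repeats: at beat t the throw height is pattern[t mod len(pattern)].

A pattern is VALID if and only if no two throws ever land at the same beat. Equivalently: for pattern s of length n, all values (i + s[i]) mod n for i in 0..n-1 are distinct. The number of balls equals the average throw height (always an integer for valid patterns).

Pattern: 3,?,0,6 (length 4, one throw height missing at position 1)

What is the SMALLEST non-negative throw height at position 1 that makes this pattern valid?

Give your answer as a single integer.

Answer: 3

Derivation:
i=0: (0 + 3) mod 4 = 3
i=1: s[i]=? (unknown)
i=2: (2 + 0) mod 4 = 2
i=3: (3 + 6) mod 4 = 1
Known residues: [1, 2, 3]; need a permutation of 0..3, so missing residue r = 0
Need (1 + s) mod 4 = 0; smallest s = (0 - 1) mod 4 = 3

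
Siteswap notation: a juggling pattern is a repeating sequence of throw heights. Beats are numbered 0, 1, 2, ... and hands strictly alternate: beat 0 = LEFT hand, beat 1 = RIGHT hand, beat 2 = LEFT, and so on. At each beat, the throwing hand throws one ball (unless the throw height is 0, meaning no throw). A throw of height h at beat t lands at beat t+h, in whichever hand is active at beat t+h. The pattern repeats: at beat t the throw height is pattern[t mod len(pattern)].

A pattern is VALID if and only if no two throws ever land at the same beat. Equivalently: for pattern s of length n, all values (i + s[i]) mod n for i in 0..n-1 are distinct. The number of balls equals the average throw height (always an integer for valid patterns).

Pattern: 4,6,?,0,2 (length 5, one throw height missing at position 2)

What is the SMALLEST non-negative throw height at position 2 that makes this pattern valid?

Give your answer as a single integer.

i=0: (0 + 4) mod 5 = 4
i=1: (1 + 6) mod 5 = 2
i=2: s[i]=? (unknown)
i=3: (3 + 0) mod 5 = 3
i=4: (4 + 2) mod 5 = 1
Known residues: [1, 2, 3, 4]; need a permutation of 0..4, so missing residue r = 0
Need (2 + s) mod 5 = 0; smallest s = (0 - 2) mod 5 = 3

Answer: 3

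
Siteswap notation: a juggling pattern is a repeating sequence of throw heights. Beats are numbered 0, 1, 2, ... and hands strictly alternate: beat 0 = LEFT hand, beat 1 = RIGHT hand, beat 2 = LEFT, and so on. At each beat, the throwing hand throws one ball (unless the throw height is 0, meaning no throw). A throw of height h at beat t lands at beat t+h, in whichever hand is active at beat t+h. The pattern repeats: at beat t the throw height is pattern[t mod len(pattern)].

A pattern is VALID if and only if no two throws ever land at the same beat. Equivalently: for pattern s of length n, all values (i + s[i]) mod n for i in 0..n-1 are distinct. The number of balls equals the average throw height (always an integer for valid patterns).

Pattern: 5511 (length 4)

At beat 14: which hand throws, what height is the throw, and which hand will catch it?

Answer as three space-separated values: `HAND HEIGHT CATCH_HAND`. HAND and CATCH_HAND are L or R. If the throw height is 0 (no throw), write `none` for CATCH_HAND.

Answer: L 1 R

Derivation:
Beat 14: 14 mod 2 = 0, so hand = L
Throw height = pattern[14 mod 4] = pattern[2] = 1
Lands at beat 14+1=15, 15 mod 2 = 1, so catch hand = R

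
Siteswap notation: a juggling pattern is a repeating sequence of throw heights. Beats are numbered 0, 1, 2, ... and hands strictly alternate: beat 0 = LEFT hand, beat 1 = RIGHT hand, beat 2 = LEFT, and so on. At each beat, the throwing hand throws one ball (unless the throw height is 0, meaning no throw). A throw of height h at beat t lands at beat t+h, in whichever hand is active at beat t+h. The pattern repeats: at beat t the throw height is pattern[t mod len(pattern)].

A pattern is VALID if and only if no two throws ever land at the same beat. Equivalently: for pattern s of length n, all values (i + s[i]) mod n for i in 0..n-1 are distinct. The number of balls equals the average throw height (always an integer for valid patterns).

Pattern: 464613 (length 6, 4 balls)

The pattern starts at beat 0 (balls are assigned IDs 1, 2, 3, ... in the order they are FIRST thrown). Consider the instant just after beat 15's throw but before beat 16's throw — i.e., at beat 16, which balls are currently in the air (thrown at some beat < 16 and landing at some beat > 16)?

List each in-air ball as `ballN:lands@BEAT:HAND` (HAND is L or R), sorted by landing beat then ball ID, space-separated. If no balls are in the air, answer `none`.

Beat 0 (L): throw ball1 h=4 -> lands@4:L; in-air after throw: [b1@4:L]
Beat 1 (R): throw ball2 h=6 -> lands@7:R; in-air after throw: [b1@4:L b2@7:R]
Beat 2 (L): throw ball3 h=4 -> lands@6:L; in-air after throw: [b1@4:L b3@6:L b2@7:R]
Beat 3 (R): throw ball4 h=6 -> lands@9:R; in-air after throw: [b1@4:L b3@6:L b2@7:R b4@9:R]
Beat 4 (L): throw ball1 h=1 -> lands@5:R; in-air after throw: [b1@5:R b3@6:L b2@7:R b4@9:R]
Beat 5 (R): throw ball1 h=3 -> lands@8:L; in-air after throw: [b3@6:L b2@7:R b1@8:L b4@9:R]
Beat 6 (L): throw ball3 h=4 -> lands@10:L; in-air after throw: [b2@7:R b1@8:L b4@9:R b3@10:L]
Beat 7 (R): throw ball2 h=6 -> lands@13:R; in-air after throw: [b1@8:L b4@9:R b3@10:L b2@13:R]
Beat 8 (L): throw ball1 h=4 -> lands@12:L; in-air after throw: [b4@9:R b3@10:L b1@12:L b2@13:R]
Beat 9 (R): throw ball4 h=6 -> lands@15:R; in-air after throw: [b3@10:L b1@12:L b2@13:R b4@15:R]
Beat 10 (L): throw ball3 h=1 -> lands@11:R; in-air after throw: [b3@11:R b1@12:L b2@13:R b4@15:R]
Beat 11 (R): throw ball3 h=3 -> lands@14:L; in-air after throw: [b1@12:L b2@13:R b3@14:L b4@15:R]
Beat 12 (L): throw ball1 h=4 -> lands@16:L; in-air after throw: [b2@13:R b3@14:L b4@15:R b1@16:L]
Beat 13 (R): throw ball2 h=6 -> lands@19:R; in-air after throw: [b3@14:L b4@15:R b1@16:L b2@19:R]
Beat 14 (L): throw ball3 h=4 -> lands@18:L; in-air after throw: [b4@15:R b1@16:L b3@18:L b2@19:R]
Beat 15 (R): throw ball4 h=6 -> lands@21:R; in-air after throw: [b1@16:L b3@18:L b2@19:R b4@21:R]
Beat 16 (L): throw ball1 h=1 -> lands@17:R; in-air after throw: [b1@17:R b3@18:L b2@19:R b4@21:R]

Answer: ball3:lands@18:L ball2:lands@19:R ball4:lands@21:R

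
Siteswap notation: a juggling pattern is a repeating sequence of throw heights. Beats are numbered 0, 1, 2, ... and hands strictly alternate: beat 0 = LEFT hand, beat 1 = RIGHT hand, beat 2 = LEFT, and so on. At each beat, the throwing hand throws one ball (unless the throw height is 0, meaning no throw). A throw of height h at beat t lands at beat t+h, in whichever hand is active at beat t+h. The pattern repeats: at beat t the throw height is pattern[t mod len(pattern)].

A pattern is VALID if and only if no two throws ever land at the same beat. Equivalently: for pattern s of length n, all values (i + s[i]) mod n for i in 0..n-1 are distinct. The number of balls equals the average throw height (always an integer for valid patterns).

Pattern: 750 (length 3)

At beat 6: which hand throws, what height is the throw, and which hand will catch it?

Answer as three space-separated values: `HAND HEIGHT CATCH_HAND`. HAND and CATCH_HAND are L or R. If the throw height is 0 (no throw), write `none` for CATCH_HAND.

Beat 6: 6 mod 2 = 0, so hand = L
Throw height = pattern[6 mod 3] = pattern[0] = 7
Lands at beat 6+7=13, 13 mod 2 = 1, so catch hand = R

Answer: L 7 R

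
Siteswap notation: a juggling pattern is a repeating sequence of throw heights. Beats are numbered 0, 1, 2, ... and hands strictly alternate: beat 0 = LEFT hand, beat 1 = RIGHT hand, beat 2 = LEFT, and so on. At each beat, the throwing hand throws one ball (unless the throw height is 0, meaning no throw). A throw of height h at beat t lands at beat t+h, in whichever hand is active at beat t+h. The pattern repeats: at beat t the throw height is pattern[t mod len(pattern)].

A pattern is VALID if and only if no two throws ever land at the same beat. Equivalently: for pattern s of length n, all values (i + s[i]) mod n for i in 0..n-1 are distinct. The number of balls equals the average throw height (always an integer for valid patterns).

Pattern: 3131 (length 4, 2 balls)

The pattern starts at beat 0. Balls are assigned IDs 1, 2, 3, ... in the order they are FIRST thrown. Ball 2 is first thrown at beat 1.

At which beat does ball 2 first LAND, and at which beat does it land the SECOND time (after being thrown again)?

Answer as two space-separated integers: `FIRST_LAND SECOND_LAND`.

Beat 0 (L): throw ball1 h=3 -> lands@3:R; in-air after throw: [b1@3:R]
Beat 1 (R): throw ball2 h=1 -> lands@2:L; in-air after throw: [b2@2:L b1@3:R]
Beat 2 (L): throw ball2 h=3 -> lands@5:R; in-air after throw: [b1@3:R b2@5:R]
Beat 3 (R): throw ball1 h=1 -> lands@4:L; in-air after throw: [b1@4:L b2@5:R]
Beat 4 (L): throw ball1 h=3 -> lands@7:R; in-air after throw: [b2@5:R b1@7:R]
Beat 5 (R): throw ball2 h=1 -> lands@6:L; in-air after throw: [b2@6:L b1@7:R]
Ball 2: thrown@1 h=1 -> first land @2; rethrown@2 h=3 -> second land @5

Answer: 2 5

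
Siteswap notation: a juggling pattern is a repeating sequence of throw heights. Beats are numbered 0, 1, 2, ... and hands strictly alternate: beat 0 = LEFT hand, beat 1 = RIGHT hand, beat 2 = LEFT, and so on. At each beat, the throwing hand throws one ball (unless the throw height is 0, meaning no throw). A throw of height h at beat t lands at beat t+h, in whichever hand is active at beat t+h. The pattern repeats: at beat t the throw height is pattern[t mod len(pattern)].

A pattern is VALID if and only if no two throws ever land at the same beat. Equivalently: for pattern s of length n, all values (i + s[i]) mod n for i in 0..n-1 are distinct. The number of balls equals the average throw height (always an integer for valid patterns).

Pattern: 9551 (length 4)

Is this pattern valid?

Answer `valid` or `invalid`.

i=0: (i + s[i]) mod n = (0 + 9) mod 4 = 1
i=1: (i + s[i]) mod n = (1 + 5) mod 4 = 2
i=2: (i + s[i]) mod n = (2 + 5) mod 4 = 3
i=3: (i + s[i]) mod n = (3 + 1) mod 4 = 0
Residues: [1, 2, 3, 0], distinct: True

Answer: valid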